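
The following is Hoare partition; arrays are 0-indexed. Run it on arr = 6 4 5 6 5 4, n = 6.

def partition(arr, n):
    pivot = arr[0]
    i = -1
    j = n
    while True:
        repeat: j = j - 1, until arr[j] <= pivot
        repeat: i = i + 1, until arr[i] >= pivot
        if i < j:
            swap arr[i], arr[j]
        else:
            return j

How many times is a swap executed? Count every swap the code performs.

2

pivot = arr[0] = 6; i = -1, j = 6
j→5 (arr[5]=4≤6), i→0 (arr[0]=6≥6); i<j, swap → 4 4 5 6 5 6
j→4 (arr[4]=5≤6), i→3 (arr[3]=6≥6); i<j, swap → 4 4 5 5 6 6
j→3, i→4; i≥j, return j=3. arr = 4 4 5 5 6 6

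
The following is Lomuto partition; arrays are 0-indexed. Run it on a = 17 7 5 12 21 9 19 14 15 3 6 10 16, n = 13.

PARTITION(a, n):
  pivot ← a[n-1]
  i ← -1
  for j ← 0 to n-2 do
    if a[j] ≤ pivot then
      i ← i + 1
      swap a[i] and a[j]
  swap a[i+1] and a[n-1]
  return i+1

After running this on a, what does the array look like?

pivot=16, i=-1
j=0: 17>16, skip
j=1: 7≤16, i=0, swap(0,1) ⇒ 7 17 5 12 21 9 19 14 15 3 6 10 16
j=2: 5≤16, i=1, swap(1,2) ⇒ 7 5 17 12 21 9 19 14 15 3 6 10 16
j=3: 12≤16, i=2, swap(2,3) ⇒ 7 5 12 17 21 9 19 14 15 3 6 10 16
j=4: 21>16, skip
j=5: 9≤16, i=3, swap(3,5) ⇒ 7 5 12 9 21 17 19 14 15 3 6 10 16
j=6: 19>16, skip
j=7: 14≤16, i=4, swap(4,7) ⇒ 7 5 12 9 14 17 19 21 15 3 6 10 16
j=8: 15≤16, i=5, swap(5,8) ⇒ 7 5 12 9 14 15 19 21 17 3 6 10 16
j=9: 3≤16, i=6, swap(6,9) ⇒ 7 5 12 9 14 15 3 21 17 19 6 10 16
j=10: 6≤16, i=7, swap(7,10) ⇒ 7 5 12 9 14 15 3 6 17 19 21 10 16
j=11: 10≤16, i=8, swap(8,11) ⇒ 7 5 12 9 14 15 3 6 10 19 21 17 16
swap(9,12) ⇒ 7 5 12 9 14 15 3 6 10 16 21 17 19; return 9

7 5 12 9 14 15 3 6 10 16 21 17 19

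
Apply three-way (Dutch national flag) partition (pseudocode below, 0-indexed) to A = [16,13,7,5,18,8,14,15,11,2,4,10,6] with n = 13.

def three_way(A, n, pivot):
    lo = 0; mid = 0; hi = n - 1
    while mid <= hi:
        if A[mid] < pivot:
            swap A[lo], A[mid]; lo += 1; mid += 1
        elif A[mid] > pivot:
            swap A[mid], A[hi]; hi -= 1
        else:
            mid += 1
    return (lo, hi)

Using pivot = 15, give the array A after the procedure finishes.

lo=0 mid=0 hi=12
16>15: swap(0,12), hi=11 ⇒ [6,13,7,5,18,8,14,15,11,2,4,10,16]
6<15: swap(0,0), lo=1 mid=1 ⇒ [6,13,7,5,18,8,14,15,11,2,4,10,16]
13<15: swap(1,1), lo=2 mid=2 ⇒ [6,13,7,5,18,8,14,15,11,2,4,10,16]
7<15: swap(2,2), lo=3 mid=3 ⇒ [6,13,7,5,18,8,14,15,11,2,4,10,16]
5<15: swap(3,3), lo=4 mid=4 ⇒ [6,13,7,5,18,8,14,15,11,2,4,10,16]
18>15: swap(4,11), hi=10 ⇒ [6,13,7,5,10,8,14,15,11,2,4,18,16]
10<15: swap(4,4), lo=5 mid=5 ⇒ [6,13,7,5,10,8,14,15,11,2,4,18,16]
8<15: swap(5,5), lo=6 mid=6 ⇒ [6,13,7,5,10,8,14,15,11,2,4,18,16]
14<15: swap(6,6), lo=7 mid=7 ⇒ [6,13,7,5,10,8,14,15,11,2,4,18,16]
15=15: mid=8
11<15: swap(7,8), lo=8 mid=9 ⇒ [6,13,7,5,10,8,14,11,15,2,4,18,16]
2<15: swap(8,9), lo=9 mid=10 ⇒ [6,13,7,5,10,8,14,11,2,15,4,18,16]
4<15: swap(9,10), lo=10 mid=11 ⇒ [6,13,7,5,10,8,14,11,2,4,15,18,16]
done. lo=10 hi=10; A=[6,13,7,5,10,8,14,11,2,4,15,18,16]

[6,13,7,5,10,8,14,11,2,4,15,18,16]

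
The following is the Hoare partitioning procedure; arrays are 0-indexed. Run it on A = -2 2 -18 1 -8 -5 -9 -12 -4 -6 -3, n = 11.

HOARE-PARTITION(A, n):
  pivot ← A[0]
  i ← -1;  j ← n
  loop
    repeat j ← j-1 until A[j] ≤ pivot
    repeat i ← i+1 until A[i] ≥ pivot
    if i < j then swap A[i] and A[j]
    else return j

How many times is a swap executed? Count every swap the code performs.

3

pivot = A[0] = -2; i = -1, j = 11
j→10 (A[10]=-3≤-2), i→0 (A[0]=-2≥-2); i<j, swap → -3 2 -18 1 -8 -5 -9 -12 -4 -6 -2
j→9 (A[9]=-6≤-2), i→1 (A[1]=2≥-2); i<j, swap → -3 -6 -18 1 -8 -5 -9 -12 -4 2 -2
j→8 (A[8]=-4≤-2), i→3 (A[3]=1≥-2); i<j, swap → -3 -6 -18 -4 -8 -5 -9 -12 1 2 -2
j→7, i→8; i≥j, return j=7. A = -3 -6 -18 -4 -8 -5 -9 -12 1 2 -2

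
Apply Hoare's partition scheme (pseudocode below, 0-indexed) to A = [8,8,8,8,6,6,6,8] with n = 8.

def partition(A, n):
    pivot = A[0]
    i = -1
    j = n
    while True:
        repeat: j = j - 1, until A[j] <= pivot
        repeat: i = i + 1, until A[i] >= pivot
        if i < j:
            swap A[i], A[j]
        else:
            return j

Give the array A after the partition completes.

pivot = A[0] = 8; i = -1, j = 8
j→7 (A[7]=8≤8), i→0 (A[0]=8≥8); i<j, swap → [8,8,8,8,6,6,6,8]
j→6 (A[6]=6≤8), i→1 (A[1]=8≥8); i<j, swap → [8,6,8,8,6,6,8,8]
j→5 (A[5]=6≤8), i→2 (A[2]=8≥8); i<j, swap → [8,6,6,8,6,8,8,8]
j→4 (A[4]=6≤8), i→3 (A[3]=8≥8); i<j, swap → [8,6,6,6,8,8,8,8]
j→3, i→4; i≥j, return j=3. A = [8,6,6,6,8,8,8,8]

[8,6,6,6,8,8,8,8]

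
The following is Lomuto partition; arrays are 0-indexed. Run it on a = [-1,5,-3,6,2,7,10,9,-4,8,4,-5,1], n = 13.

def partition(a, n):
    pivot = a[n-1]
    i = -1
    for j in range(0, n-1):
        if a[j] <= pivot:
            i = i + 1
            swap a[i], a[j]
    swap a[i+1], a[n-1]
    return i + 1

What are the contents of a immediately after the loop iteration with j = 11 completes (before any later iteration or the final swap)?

[-1,-3,-4,-5,2,7,10,9,5,8,4,6,1]

pivot=1, i=-1
j=0: -1≤1, i=0, swap(0,0) ⇒ [-1,5,-3,6,2,7,10,9,-4,8,4,-5,1]
j=1: 5>1, skip
j=2: -3≤1, i=1, swap(1,2) ⇒ [-1,-3,5,6,2,7,10,9,-4,8,4,-5,1]
j=3: 6>1, skip
j=4: 2>1, skip
j=5: 7>1, skip
j=6: 10>1, skip
j=7: 9>1, skip
j=8: -4≤1, i=2, swap(2,8) ⇒ [-1,-3,-4,6,2,7,10,9,5,8,4,-5,1]
j=9: 8>1, skip
j=10: 4>1, skip
j=11: -5≤1, i=3, swap(3,11) ⇒ [-1,-3,-4,-5,2,7,10,9,5,8,4,6,1]
(after j=11) a = [-1,-3,-4,-5,2,7,10,9,5,8,4,6,1]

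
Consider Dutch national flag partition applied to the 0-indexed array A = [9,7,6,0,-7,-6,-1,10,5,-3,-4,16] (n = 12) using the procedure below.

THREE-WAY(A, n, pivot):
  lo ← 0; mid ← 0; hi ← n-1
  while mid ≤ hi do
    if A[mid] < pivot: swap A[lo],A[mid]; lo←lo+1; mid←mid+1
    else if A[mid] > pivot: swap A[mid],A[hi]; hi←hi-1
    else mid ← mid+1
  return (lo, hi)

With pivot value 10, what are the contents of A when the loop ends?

[9,7,6,0,-7,-6,-1,5,-3,-4,10,16]

lo=0 mid=0 hi=11
9<10: swap(0,0), lo=1 mid=1 ⇒ [9,7,6,0,-7,-6,-1,10,5,-3,-4,16]
7<10: swap(1,1), lo=2 mid=2 ⇒ [9,7,6,0,-7,-6,-1,10,5,-3,-4,16]
6<10: swap(2,2), lo=3 mid=3 ⇒ [9,7,6,0,-7,-6,-1,10,5,-3,-4,16]
0<10: swap(3,3), lo=4 mid=4 ⇒ [9,7,6,0,-7,-6,-1,10,5,-3,-4,16]
-7<10: swap(4,4), lo=5 mid=5 ⇒ [9,7,6,0,-7,-6,-1,10,5,-3,-4,16]
-6<10: swap(5,5), lo=6 mid=6 ⇒ [9,7,6,0,-7,-6,-1,10,5,-3,-4,16]
-1<10: swap(6,6), lo=7 mid=7 ⇒ [9,7,6,0,-7,-6,-1,10,5,-3,-4,16]
10=10: mid=8
5<10: swap(7,8), lo=8 mid=9 ⇒ [9,7,6,0,-7,-6,-1,5,10,-3,-4,16]
-3<10: swap(8,9), lo=9 mid=10 ⇒ [9,7,6,0,-7,-6,-1,5,-3,10,-4,16]
-4<10: swap(9,10), lo=10 mid=11 ⇒ [9,7,6,0,-7,-6,-1,5,-3,-4,10,16]
16>10: swap(11,11), hi=10 ⇒ [9,7,6,0,-7,-6,-1,5,-3,-4,10,16]
done. lo=10 hi=10; A=[9,7,6,0,-7,-6,-1,5,-3,-4,10,16]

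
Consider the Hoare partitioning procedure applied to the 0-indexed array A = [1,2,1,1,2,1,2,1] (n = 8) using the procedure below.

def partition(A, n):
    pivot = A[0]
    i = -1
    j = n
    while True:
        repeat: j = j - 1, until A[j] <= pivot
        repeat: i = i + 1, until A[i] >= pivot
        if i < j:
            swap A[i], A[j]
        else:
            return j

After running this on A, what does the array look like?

pivot=1
j stops at 7 (1), i stops at 0 (1); swap ⇒ [1,2,1,1,2,1,2,1]
j stops at 5 (1), i stops at 1 (2); swap ⇒ [1,1,1,1,2,2,2,1]
j stops at 3 (1), i stops at 2 (1); swap ⇒ [1,1,1,1,2,2,2,1]
j stops at 2, i stops at 3; i≥j ⇒ return 2. A=[1,1,1,1,2,2,2,1]

[1,1,1,1,2,2,2,1]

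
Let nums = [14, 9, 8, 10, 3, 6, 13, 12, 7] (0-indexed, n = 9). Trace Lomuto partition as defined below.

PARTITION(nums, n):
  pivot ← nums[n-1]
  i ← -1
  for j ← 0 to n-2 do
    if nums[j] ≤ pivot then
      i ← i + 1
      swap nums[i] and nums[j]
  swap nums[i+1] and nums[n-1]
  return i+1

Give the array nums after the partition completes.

pivot=7, i=-1
j=0: 14>7, skip
j=1: 9>7, skip
j=2: 8>7, skip
j=3: 10>7, skip
j=4: 3≤7, i=0, swap(0,4) ⇒ [3, 9, 8, 10, 14, 6, 13, 12, 7]
j=5: 6≤7, i=1, swap(1,5) ⇒ [3, 6, 8, 10, 14, 9, 13, 12, 7]
j=6: 13>7, skip
j=7: 12>7, skip
swap(2,8) ⇒ [3, 6, 7, 10, 14, 9, 13, 12, 8]; return 2

[3, 6, 7, 10, 14, 9, 13, 12, 8]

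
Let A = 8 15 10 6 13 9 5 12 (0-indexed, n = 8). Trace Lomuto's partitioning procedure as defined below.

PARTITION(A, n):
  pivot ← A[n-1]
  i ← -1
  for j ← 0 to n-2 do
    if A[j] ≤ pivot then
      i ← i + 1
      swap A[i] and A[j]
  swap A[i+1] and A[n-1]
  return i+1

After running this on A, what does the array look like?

pivot=12, i=-1
j=0: 8≤12, i=0, swap(0,0) ⇒ 8 15 10 6 13 9 5 12
j=1: 15>12, skip
j=2: 10≤12, i=1, swap(1,2) ⇒ 8 10 15 6 13 9 5 12
j=3: 6≤12, i=2, swap(2,3) ⇒ 8 10 6 15 13 9 5 12
j=4: 13>12, skip
j=5: 9≤12, i=3, swap(3,5) ⇒ 8 10 6 9 13 15 5 12
j=6: 5≤12, i=4, swap(4,6) ⇒ 8 10 6 9 5 15 13 12
swap(5,7) ⇒ 8 10 6 9 5 12 13 15; return 5

8 10 6 9 5 12 13 15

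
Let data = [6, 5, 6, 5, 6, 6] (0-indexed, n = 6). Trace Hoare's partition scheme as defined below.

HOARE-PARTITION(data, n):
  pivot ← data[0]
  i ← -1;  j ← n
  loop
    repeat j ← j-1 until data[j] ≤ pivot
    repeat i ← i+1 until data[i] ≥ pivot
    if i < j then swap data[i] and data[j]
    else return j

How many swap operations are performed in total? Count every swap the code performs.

pivot=6
j stops at 5 (6), i stops at 0 (6); swap ⇒ [6, 5, 6, 5, 6, 6]
j stops at 4 (6), i stops at 2 (6); swap ⇒ [6, 5, 6, 5, 6, 6]
j stops at 3, i stops at 4; i≥j ⇒ return 3. data=[6, 5, 6, 5, 6, 6]

2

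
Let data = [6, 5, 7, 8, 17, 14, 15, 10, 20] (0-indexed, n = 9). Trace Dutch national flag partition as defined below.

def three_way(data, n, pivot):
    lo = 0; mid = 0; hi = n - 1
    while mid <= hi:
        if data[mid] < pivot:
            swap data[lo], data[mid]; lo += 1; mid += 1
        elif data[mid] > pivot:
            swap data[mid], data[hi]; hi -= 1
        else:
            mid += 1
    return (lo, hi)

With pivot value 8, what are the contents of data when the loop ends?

lo=0 mid=0 hi=8
6<8: swap(0,0), lo=1 mid=1 ⇒ [6, 5, 7, 8, 17, 14, 15, 10, 20]
5<8: swap(1,1), lo=2 mid=2 ⇒ [6, 5, 7, 8, 17, 14, 15, 10, 20]
7<8: swap(2,2), lo=3 mid=3 ⇒ [6, 5, 7, 8, 17, 14, 15, 10, 20]
8=8: mid=4
17>8: swap(4,8), hi=7 ⇒ [6, 5, 7, 8, 20, 14, 15, 10, 17]
20>8: swap(4,7), hi=6 ⇒ [6, 5, 7, 8, 10, 14, 15, 20, 17]
10>8: swap(4,6), hi=5 ⇒ [6, 5, 7, 8, 15, 14, 10, 20, 17]
15>8: swap(4,5), hi=4 ⇒ [6, 5, 7, 8, 14, 15, 10, 20, 17]
14>8: swap(4,4), hi=3 ⇒ [6, 5, 7, 8, 14, 15, 10, 20, 17]
done. lo=3 hi=3; data=[6, 5, 7, 8, 14, 15, 10, 20, 17]

[6, 5, 7, 8, 14, 15, 10, 20, 17]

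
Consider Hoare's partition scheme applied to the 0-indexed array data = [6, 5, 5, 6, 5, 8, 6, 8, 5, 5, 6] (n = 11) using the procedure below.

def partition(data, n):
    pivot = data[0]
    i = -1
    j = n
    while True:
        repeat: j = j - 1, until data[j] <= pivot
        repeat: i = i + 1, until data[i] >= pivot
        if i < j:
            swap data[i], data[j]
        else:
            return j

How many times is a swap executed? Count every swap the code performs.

pivot = data[0] = 6; i = -1, j = 11
j→10 (data[10]=6≤6), i→0 (data[0]=6≥6); i<j, swap → [6, 5, 5, 6, 5, 8, 6, 8, 5, 5, 6]
j→9 (data[9]=5≤6), i→3 (data[3]=6≥6); i<j, swap → [6, 5, 5, 5, 5, 8, 6, 8, 5, 6, 6]
j→8 (data[8]=5≤6), i→5 (data[5]=8≥6); i<j, swap → [6, 5, 5, 5, 5, 5, 6, 8, 8, 6, 6]
j→6, i→6; i≥j, return j=6. data = [6, 5, 5, 5, 5, 5, 6, 8, 8, 6, 6]

3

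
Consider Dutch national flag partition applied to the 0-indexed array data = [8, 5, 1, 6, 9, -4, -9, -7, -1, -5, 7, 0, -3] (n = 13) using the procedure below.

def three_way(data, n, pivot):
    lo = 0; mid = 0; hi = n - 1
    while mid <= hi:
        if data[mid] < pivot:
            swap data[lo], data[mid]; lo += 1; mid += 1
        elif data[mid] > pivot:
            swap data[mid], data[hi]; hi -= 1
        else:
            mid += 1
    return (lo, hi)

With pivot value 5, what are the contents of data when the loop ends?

[-3, 1, 0, -5, -4, -9, -7, -1, 5, 7, 9, 6, 8]

pivot = 5; lo=0, mid=0, hi=12
data[mid]=8>5: swap data[0],data[12]; hi=11 → [-3, 5, 1, 6, 9, -4, -9, -7, -1, -5, 7, 0, 8]
data[mid]=-3<5: swap data[0],data[0]; lo=1,mid=1 → [-3, 5, 1, 6, 9, -4, -9, -7, -1, -5, 7, 0, 8]
data[mid]=5=5: mid=2
data[mid]=1<5: swap data[1],data[2]; lo=2,mid=3 → [-3, 1, 5, 6, 9, -4, -9, -7, -1, -5, 7, 0, 8]
data[mid]=6>5: swap data[3],data[11]; hi=10 → [-3, 1, 5, 0, 9, -4, -9, -7, -1, -5, 7, 6, 8]
data[mid]=0<5: swap data[2],data[3]; lo=3,mid=4 → [-3, 1, 0, 5, 9, -4, -9, -7, -1, -5, 7, 6, 8]
data[mid]=9>5: swap data[4],data[10]; hi=9 → [-3, 1, 0, 5, 7, -4, -9, -7, -1, -5, 9, 6, 8]
data[mid]=7>5: swap data[4],data[9]; hi=8 → [-3, 1, 0, 5, -5, -4, -9, -7, -1, 7, 9, 6, 8]
data[mid]=-5<5: swap data[3],data[4]; lo=4,mid=5 → [-3, 1, 0, -5, 5, -4, -9, -7, -1, 7, 9, 6, 8]
data[mid]=-4<5: swap data[4],data[5]; lo=5,mid=6 → [-3, 1, 0, -5, -4, 5, -9, -7, -1, 7, 9, 6, 8]
data[mid]=-9<5: swap data[5],data[6]; lo=6,mid=7 → [-3, 1, 0, -5, -4, -9, 5, -7, -1, 7, 9, 6, 8]
data[mid]=-7<5: swap data[6],data[7]; lo=7,mid=8 → [-3, 1, 0, -5, -4, -9, -7, 5, -1, 7, 9, 6, 8]
data[mid]=-1<5: swap data[7],data[8]; lo=8,mid=9 → [-3, 1, 0, -5, -4, -9, -7, -1, 5, 7, 9, 6, 8]
end: lo=8, hi=8; data = [-3, 1, 0, -5, -4, -9, -7, -1, 5, 7, 9, 6, 8]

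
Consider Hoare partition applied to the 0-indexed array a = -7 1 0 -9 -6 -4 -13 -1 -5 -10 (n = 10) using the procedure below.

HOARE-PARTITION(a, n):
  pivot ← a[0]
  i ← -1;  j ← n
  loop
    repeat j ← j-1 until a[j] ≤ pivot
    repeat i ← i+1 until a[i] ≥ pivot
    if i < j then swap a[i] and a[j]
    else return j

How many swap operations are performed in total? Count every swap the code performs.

3

pivot = a[0] = -7; i = -1, j = 10
j→9 (a[9]=-10≤-7), i→0 (a[0]=-7≥-7); i<j, swap → -10 1 0 -9 -6 -4 -13 -1 -5 -7
j→6 (a[6]=-13≤-7), i→1 (a[1]=1≥-7); i<j, swap → -10 -13 0 -9 -6 -4 1 -1 -5 -7
j→3 (a[3]=-9≤-7), i→2 (a[2]=0≥-7); i<j, swap → -10 -13 -9 0 -6 -4 1 -1 -5 -7
j→2, i→3; i≥j, return j=2. a = -10 -13 -9 0 -6 -4 1 -1 -5 -7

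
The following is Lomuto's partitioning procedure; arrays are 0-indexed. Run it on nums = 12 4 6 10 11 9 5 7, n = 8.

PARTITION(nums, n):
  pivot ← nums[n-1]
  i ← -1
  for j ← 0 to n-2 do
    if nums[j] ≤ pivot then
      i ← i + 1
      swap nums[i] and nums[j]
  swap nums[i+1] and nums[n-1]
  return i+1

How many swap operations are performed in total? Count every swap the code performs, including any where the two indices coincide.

4

pivot = nums[7] = 7; i = -1
j=0: nums[0]=12 > 7 → no swap
j=1: nums[1]=4 ≤ 7 → i=0, swap nums[0],nums[1] → 4 12 6 10 11 9 5 7
j=2: nums[2]=6 ≤ 7 → i=1, swap nums[1],nums[2] → 4 6 12 10 11 9 5 7
j=3: nums[3]=10 > 7 → no swap
j=4: nums[4]=11 > 7 → no swap
j=5: nums[5]=9 > 7 → no swap
j=6: nums[6]=5 ≤ 7 → i=2, swap nums[2],nums[6] → 4 6 5 10 11 9 12 7
final swap nums[3],nums[7] → 4 6 5 7 11 9 12 10; return 3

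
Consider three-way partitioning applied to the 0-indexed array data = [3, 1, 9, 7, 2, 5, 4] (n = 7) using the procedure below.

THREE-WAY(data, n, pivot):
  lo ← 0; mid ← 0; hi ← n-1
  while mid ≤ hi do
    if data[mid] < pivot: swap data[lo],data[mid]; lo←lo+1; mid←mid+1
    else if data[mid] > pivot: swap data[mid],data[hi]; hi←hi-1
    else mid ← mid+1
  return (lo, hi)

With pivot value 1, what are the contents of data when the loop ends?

[1, 9, 7, 2, 5, 4, 3]

pivot = 1; lo=0, mid=0, hi=6
data[mid]=3>1: swap data[0],data[6]; hi=5 → [4, 1, 9, 7, 2, 5, 3]
data[mid]=4>1: swap data[0],data[5]; hi=4 → [5, 1, 9, 7, 2, 4, 3]
data[mid]=5>1: swap data[0],data[4]; hi=3 → [2, 1, 9, 7, 5, 4, 3]
data[mid]=2>1: swap data[0],data[3]; hi=2 → [7, 1, 9, 2, 5, 4, 3]
data[mid]=7>1: swap data[0],data[2]; hi=1 → [9, 1, 7, 2, 5, 4, 3]
data[mid]=9>1: swap data[0],data[1]; hi=0 → [1, 9, 7, 2, 5, 4, 3]
data[mid]=1=1: mid=1
end: lo=0, hi=0; data = [1, 9, 7, 2, 5, 4, 3]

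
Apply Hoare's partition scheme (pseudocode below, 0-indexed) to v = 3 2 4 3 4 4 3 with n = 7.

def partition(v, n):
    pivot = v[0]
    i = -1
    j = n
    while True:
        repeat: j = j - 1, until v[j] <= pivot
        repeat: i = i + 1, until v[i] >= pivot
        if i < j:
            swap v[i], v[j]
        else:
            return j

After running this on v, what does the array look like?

pivot = v[0] = 3; i = -1, j = 7
j→6 (v[6]=3≤3), i→0 (v[0]=3≥3); i<j, swap → 3 2 4 3 4 4 3
j→3 (v[3]=3≤3), i→2 (v[2]=4≥3); i<j, swap → 3 2 3 4 4 4 3
j→2, i→3; i≥j, return j=2. v = 3 2 3 4 4 4 3

3 2 3 4 4 4 3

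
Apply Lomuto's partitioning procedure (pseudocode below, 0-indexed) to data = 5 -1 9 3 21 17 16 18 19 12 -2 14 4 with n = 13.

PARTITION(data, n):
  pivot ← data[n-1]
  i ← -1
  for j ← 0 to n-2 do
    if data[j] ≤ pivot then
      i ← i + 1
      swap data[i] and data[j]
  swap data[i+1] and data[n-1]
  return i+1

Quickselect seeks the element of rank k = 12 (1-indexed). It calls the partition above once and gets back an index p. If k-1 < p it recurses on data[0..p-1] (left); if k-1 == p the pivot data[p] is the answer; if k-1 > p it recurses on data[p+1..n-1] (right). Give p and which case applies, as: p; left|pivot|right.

3; right

pivot=4, i=-1
j=0: 5>4, skip
j=1: -1≤4, i=0, swap(0,1) ⇒ -1 5 9 3 21 17 16 18 19 12 -2 14 4
j=2: 9>4, skip
j=3: 3≤4, i=1, swap(1,3) ⇒ -1 3 9 5 21 17 16 18 19 12 -2 14 4
j=4: 21>4, skip
j=5: 17>4, skip
j=6: 16>4, skip
j=7: 18>4, skip
j=8: 19>4, skip
j=9: 12>4, skip
j=10: -2≤4, i=2, swap(2,10) ⇒ -1 3 -2 5 21 17 16 18 19 12 9 14 4
j=11: 14>4, skip
swap(3,12) ⇒ -1 3 -2 4 21 17 16 18 19 12 9 14 5; return 3
p = 3; k-1 = 11 > 3 ⇒ right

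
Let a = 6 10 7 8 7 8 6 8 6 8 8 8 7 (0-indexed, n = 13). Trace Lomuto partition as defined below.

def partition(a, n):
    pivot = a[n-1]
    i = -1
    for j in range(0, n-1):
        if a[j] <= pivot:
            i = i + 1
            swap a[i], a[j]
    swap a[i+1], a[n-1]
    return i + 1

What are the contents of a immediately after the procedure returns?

6 7 7 6 6 7 8 8 10 8 8 8 8

pivot=7, i=-1
j=0: 6≤7, i=0, swap(0,0) ⇒ 6 10 7 8 7 8 6 8 6 8 8 8 7
j=1: 10>7, skip
j=2: 7≤7, i=1, swap(1,2) ⇒ 6 7 10 8 7 8 6 8 6 8 8 8 7
j=3: 8>7, skip
j=4: 7≤7, i=2, swap(2,4) ⇒ 6 7 7 8 10 8 6 8 6 8 8 8 7
j=5: 8>7, skip
j=6: 6≤7, i=3, swap(3,6) ⇒ 6 7 7 6 10 8 8 8 6 8 8 8 7
j=7: 8>7, skip
j=8: 6≤7, i=4, swap(4,8) ⇒ 6 7 7 6 6 8 8 8 10 8 8 8 7
j=9: 8>7, skip
j=10: 8>7, skip
j=11: 8>7, skip
swap(5,12) ⇒ 6 7 7 6 6 7 8 8 10 8 8 8 8; return 5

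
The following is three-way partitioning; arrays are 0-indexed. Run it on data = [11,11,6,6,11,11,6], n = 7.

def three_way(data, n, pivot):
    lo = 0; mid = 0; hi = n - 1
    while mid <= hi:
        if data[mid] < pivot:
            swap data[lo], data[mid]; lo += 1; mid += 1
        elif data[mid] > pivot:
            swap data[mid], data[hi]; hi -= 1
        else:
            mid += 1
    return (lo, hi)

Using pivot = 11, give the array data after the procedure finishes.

lo=0 mid=0 hi=6
11=11: mid=1
11=11: mid=2
6<11: swap(0,2), lo=1 mid=3 ⇒ [6,11,11,6,11,11,6]
6<11: swap(1,3), lo=2 mid=4 ⇒ [6,6,11,11,11,11,6]
11=11: mid=5
11=11: mid=6
6<11: swap(2,6), lo=3 mid=7 ⇒ [6,6,6,11,11,11,11]
done. lo=3 hi=6; data=[6,6,6,11,11,11,11]

[6,6,6,11,11,11,11]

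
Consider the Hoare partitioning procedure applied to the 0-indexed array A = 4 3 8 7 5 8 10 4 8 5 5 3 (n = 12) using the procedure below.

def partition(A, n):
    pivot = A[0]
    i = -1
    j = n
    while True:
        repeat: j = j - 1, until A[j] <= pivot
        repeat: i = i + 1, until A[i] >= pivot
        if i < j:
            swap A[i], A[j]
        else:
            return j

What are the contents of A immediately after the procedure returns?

3 3 4 7 5 8 10 8 8 5 5 4

pivot = A[0] = 4; i = -1, j = 12
j→11 (A[11]=3≤4), i→0 (A[0]=4≥4); i<j, swap → 3 3 8 7 5 8 10 4 8 5 5 4
j→7 (A[7]=4≤4), i→2 (A[2]=8≥4); i<j, swap → 3 3 4 7 5 8 10 8 8 5 5 4
j→2, i→3; i≥j, return j=2. A = 3 3 4 7 5 8 10 8 8 5 5 4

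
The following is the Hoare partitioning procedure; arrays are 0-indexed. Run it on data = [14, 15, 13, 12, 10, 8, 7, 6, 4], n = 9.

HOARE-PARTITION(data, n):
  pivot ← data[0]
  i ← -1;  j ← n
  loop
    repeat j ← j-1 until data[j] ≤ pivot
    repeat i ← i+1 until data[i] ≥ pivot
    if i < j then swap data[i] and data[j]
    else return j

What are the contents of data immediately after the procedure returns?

pivot = data[0] = 14; i = -1, j = 9
j→8 (data[8]=4≤14), i→0 (data[0]=14≥14); i<j, swap → [4, 15, 13, 12, 10, 8, 7, 6, 14]
j→7 (data[7]=6≤14), i→1 (data[1]=15≥14); i<j, swap → [4, 6, 13, 12, 10, 8, 7, 15, 14]
j→6, i→7; i≥j, return j=6. data = [4, 6, 13, 12, 10, 8, 7, 15, 14]

[4, 6, 13, 12, 10, 8, 7, 15, 14]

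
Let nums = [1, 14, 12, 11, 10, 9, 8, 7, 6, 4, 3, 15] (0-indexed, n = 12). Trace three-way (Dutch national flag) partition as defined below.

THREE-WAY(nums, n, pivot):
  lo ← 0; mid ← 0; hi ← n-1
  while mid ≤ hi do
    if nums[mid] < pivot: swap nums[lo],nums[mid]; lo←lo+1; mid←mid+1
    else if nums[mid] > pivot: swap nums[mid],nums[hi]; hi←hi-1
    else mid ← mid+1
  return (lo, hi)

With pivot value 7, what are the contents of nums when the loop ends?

pivot = 7; lo=0, mid=0, hi=11
nums[mid]=1<7: swap nums[0],nums[0]; lo=1,mid=1 → [1, 14, 12, 11, 10, 9, 8, 7, 6, 4, 3, 15]
nums[mid]=14>7: swap nums[1],nums[11]; hi=10 → [1, 15, 12, 11, 10, 9, 8, 7, 6, 4, 3, 14]
nums[mid]=15>7: swap nums[1],nums[10]; hi=9 → [1, 3, 12, 11, 10, 9, 8, 7, 6, 4, 15, 14]
nums[mid]=3<7: swap nums[1],nums[1]; lo=2,mid=2 → [1, 3, 12, 11, 10, 9, 8, 7, 6, 4, 15, 14]
nums[mid]=12>7: swap nums[2],nums[9]; hi=8 → [1, 3, 4, 11, 10, 9, 8, 7, 6, 12, 15, 14]
nums[mid]=4<7: swap nums[2],nums[2]; lo=3,mid=3 → [1, 3, 4, 11, 10, 9, 8, 7, 6, 12, 15, 14]
nums[mid]=11>7: swap nums[3],nums[8]; hi=7 → [1, 3, 4, 6, 10, 9, 8, 7, 11, 12, 15, 14]
nums[mid]=6<7: swap nums[3],nums[3]; lo=4,mid=4 → [1, 3, 4, 6, 10, 9, 8, 7, 11, 12, 15, 14]
nums[mid]=10>7: swap nums[4],nums[7]; hi=6 → [1, 3, 4, 6, 7, 9, 8, 10, 11, 12, 15, 14]
nums[mid]=7=7: mid=5
nums[mid]=9>7: swap nums[5],nums[6]; hi=5 → [1, 3, 4, 6, 7, 8, 9, 10, 11, 12, 15, 14]
nums[mid]=8>7: swap nums[5],nums[5]; hi=4 → [1, 3, 4, 6, 7, 8, 9, 10, 11, 12, 15, 14]
end: lo=4, hi=4; nums = [1, 3, 4, 6, 7, 8, 9, 10, 11, 12, 15, 14]

[1, 3, 4, 6, 7, 8, 9, 10, 11, 12, 15, 14]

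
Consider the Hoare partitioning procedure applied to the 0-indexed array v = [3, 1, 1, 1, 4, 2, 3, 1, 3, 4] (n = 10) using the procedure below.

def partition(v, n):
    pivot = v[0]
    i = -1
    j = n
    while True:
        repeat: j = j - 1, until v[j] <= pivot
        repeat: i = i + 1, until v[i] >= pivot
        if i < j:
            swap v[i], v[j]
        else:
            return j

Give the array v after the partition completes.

[3, 1, 1, 1, 1, 2, 3, 4, 3, 4]

pivot = v[0] = 3; i = -1, j = 10
j→8 (v[8]=3≤3), i→0 (v[0]=3≥3); i<j, swap → [3, 1, 1, 1, 4, 2, 3, 1, 3, 4]
j→7 (v[7]=1≤3), i→4 (v[4]=4≥3); i<j, swap → [3, 1, 1, 1, 1, 2, 3, 4, 3, 4]
j→6, i→6; i≥j, return j=6. v = [3, 1, 1, 1, 1, 2, 3, 4, 3, 4]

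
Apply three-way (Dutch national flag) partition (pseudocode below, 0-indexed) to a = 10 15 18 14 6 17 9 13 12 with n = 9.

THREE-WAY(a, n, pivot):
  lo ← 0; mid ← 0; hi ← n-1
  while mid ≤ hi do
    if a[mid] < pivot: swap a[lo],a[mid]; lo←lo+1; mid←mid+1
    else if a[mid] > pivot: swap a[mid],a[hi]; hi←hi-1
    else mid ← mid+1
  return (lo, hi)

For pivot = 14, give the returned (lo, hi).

(5, 5)

lo=0 mid=0 hi=8
10<14: swap(0,0), lo=1 mid=1 ⇒ 10 15 18 14 6 17 9 13 12
15>14: swap(1,8), hi=7 ⇒ 10 12 18 14 6 17 9 13 15
12<14: swap(1,1), lo=2 mid=2 ⇒ 10 12 18 14 6 17 9 13 15
18>14: swap(2,7), hi=6 ⇒ 10 12 13 14 6 17 9 18 15
13<14: swap(2,2), lo=3 mid=3 ⇒ 10 12 13 14 6 17 9 18 15
14=14: mid=4
6<14: swap(3,4), lo=4 mid=5 ⇒ 10 12 13 6 14 17 9 18 15
17>14: swap(5,6), hi=5 ⇒ 10 12 13 6 14 9 17 18 15
9<14: swap(4,5), lo=5 mid=6 ⇒ 10 12 13 6 9 14 17 18 15
done. lo=5 hi=5; a=10 12 13 6 9 14 17 18 15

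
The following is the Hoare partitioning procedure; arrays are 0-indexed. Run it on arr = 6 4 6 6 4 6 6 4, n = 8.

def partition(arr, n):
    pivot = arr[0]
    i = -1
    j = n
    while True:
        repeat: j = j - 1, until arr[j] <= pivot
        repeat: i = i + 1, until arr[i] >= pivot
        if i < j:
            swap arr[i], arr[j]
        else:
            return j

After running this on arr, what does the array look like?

4 4 6 6 4 6 6 6

pivot = arr[0] = 6; i = -1, j = 8
j→7 (arr[7]=4≤6), i→0 (arr[0]=6≥6); i<j, swap → 4 4 6 6 4 6 6 6
j→6 (arr[6]=6≤6), i→2 (arr[2]=6≥6); i<j, swap → 4 4 6 6 4 6 6 6
j→5 (arr[5]=6≤6), i→3 (arr[3]=6≥6); i<j, swap → 4 4 6 6 4 6 6 6
j→4, i→5; i≥j, return j=4. arr = 4 4 6 6 4 6 6 6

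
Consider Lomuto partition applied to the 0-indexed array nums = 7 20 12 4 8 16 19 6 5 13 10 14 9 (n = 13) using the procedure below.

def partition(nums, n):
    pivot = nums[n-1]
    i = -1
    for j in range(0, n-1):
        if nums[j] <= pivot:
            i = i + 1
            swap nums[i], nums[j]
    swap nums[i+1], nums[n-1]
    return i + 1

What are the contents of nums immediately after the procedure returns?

pivot=9, i=-1
j=0: 7≤9, i=0, swap(0,0) ⇒ 7 20 12 4 8 16 19 6 5 13 10 14 9
j=1: 20>9, skip
j=2: 12>9, skip
j=3: 4≤9, i=1, swap(1,3) ⇒ 7 4 12 20 8 16 19 6 5 13 10 14 9
j=4: 8≤9, i=2, swap(2,4) ⇒ 7 4 8 20 12 16 19 6 5 13 10 14 9
j=5: 16>9, skip
j=6: 19>9, skip
j=7: 6≤9, i=3, swap(3,7) ⇒ 7 4 8 6 12 16 19 20 5 13 10 14 9
j=8: 5≤9, i=4, swap(4,8) ⇒ 7 4 8 6 5 16 19 20 12 13 10 14 9
j=9: 13>9, skip
j=10: 10>9, skip
j=11: 14>9, skip
swap(5,12) ⇒ 7 4 8 6 5 9 19 20 12 13 10 14 16; return 5

7 4 8 6 5 9 19 20 12 13 10 14 16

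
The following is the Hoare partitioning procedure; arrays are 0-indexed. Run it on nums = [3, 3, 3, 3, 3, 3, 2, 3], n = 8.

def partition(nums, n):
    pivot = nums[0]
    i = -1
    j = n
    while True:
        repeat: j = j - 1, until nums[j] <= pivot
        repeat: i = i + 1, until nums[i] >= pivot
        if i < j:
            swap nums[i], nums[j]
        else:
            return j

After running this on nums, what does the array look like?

[3, 2, 3, 3, 3, 3, 3, 3]

pivot=3
j stops at 7 (3), i stops at 0 (3); swap ⇒ [3, 3, 3, 3, 3, 3, 2, 3]
j stops at 6 (2), i stops at 1 (3); swap ⇒ [3, 2, 3, 3, 3, 3, 3, 3]
j stops at 5 (3), i stops at 2 (3); swap ⇒ [3, 2, 3, 3, 3, 3, 3, 3]
j stops at 4 (3), i stops at 3 (3); swap ⇒ [3, 2, 3, 3, 3, 3, 3, 3]
j stops at 3, i stops at 4; i≥j ⇒ return 3. nums=[3, 2, 3, 3, 3, 3, 3, 3]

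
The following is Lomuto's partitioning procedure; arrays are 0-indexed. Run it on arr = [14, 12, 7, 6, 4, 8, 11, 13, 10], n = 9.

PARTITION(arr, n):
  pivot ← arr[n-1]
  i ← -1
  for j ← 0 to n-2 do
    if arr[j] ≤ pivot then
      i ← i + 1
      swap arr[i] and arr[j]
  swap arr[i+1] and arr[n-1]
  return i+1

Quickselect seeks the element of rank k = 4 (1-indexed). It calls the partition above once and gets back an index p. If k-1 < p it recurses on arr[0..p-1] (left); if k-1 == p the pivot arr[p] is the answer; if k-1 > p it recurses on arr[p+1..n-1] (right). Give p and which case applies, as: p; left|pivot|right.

4; left

pivot=10, i=-1
j=0: 14>10, skip
j=1: 12>10, skip
j=2: 7≤10, i=0, swap(0,2) ⇒ [7, 12, 14, 6, 4, 8, 11, 13, 10]
j=3: 6≤10, i=1, swap(1,3) ⇒ [7, 6, 14, 12, 4, 8, 11, 13, 10]
j=4: 4≤10, i=2, swap(2,4) ⇒ [7, 6, 4, 12, 14, 8, 11, 13, 10]
j=5: 8≤10, i=3, swap(3,5) ⇒ [7, 6, 4, 8, 14, 12, 11, 13, 10]
j=6: 11>10, skip
j=7: 13>10, skip
swap(4,8) ⇒ [7, 6, 4, 8, 10, 12, 11, 13, 14]; return 4
p = 4; k-1 = 3 < 4 ⇒ left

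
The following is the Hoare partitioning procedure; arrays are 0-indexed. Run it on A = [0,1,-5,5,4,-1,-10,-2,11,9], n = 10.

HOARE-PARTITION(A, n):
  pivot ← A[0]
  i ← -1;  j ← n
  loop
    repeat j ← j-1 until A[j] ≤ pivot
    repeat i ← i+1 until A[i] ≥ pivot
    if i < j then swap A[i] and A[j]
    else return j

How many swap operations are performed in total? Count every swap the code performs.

pivot = A[0] = 0; i = -1, j = 10
j→7 (A[7]=-2≤0), i→0 (A[0]=0≥0); i<j, swap → [-2,1,-5,5,4,-1,-10,0,11,9]
j→6 (A[6]=-10≤0), i→1 (A[1]=1≥0); i<j, swap → [-2,-10,-5,5,4,-1,1,0,11,9]
j→5 (A[5]=-1≤0), i→3 (A[3]=5≥0); i<j, swap → [-2,-10,-5,-1,4,5,1,0,11,9]
j→3, i→4; i≥j, return j=3. A = [-2,-10,-5,-1,4,5,1,0,11,9]

3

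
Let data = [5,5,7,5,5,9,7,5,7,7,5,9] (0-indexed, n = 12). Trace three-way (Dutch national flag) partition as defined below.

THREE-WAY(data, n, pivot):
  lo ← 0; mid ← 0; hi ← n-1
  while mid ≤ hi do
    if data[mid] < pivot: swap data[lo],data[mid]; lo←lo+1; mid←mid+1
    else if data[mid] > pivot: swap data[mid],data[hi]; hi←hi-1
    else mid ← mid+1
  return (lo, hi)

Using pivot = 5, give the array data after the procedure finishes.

[5,5,5,5,5,5,7,7,7,9,9,7]

pivot = 5; lo=0, mid=0, hi=11
data[mid]=5=5: mid=1
data[mid]=5=5: mid=2
data[mid]=7>5: swap data[2],data[11]; hi=10 → [5,5,9,5,5,9,7,5,7,7,5,7]
data[mid]=9>5: swap data[2],data[10]; hi=9 → [5,5,5,5,5,9,7,5,7,7,9,7]
data[mid]=5=5: mid=3
data[mid]=5=5: mid=4
data[mid]=5=5: mid=5
data[mid]=9>5: swap data[5],data[9]; hi=8 → [5,5,5,5,5,7,7,5,7,9,9,7]
data[mid]=7>5: swap data[5],data[8]; hi=7 → [5,5,5,5,5,7,7,5,7,9,9,7]
data[mid]=7>5: swap data[5],data[7]; hi=6 → [5,5,5,5,5,5,7,7,7,9,9,7]
data[mid]=5=5: mid=6
data[mid]=7>5: swap data[6],data[6]; hi=5 → [5,5,5,5,5,5,7,7,7,9,9,7]
end: lo=0, hi=5; data = [5,5,5,5,5,5,7,7,7,9,9,7]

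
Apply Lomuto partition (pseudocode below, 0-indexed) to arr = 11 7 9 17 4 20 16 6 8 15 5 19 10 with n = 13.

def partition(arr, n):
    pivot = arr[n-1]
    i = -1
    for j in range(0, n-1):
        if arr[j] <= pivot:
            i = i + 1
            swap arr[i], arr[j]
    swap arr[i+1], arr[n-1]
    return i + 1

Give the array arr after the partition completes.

pivot=10, i=-1
j=0: 11>10, skip
j=1: 7≤10, i=0, swap(0,1) ⇒ 7 11 9 17 4 20 16 6 8 15 5 19 10
j=2: 9≤10, i=1, swap(1,2) ⇒ 7 9 11 17 4 20 16 6 8 15 5 19 10
j=3: 17>10, skip
j=4: 4≤10, i=2, swap(2,4) ⇒ 7 9 4 17 11 20 16 6 8 15 5 19 10
j=5: 20>10, skip
j=6: 16>10, skip
j=7: 6≤10, i=3, swap(3,7) ⇒ 7 9 4 6 11 20 16 17 8 15 5 19 10
j=8: 8≤10, i=4, swap(4,8) ⇒ 7 9 4 6 8 20 16 17 11 15 5 19 10
j=9: 15>10, skip
j=10: 5≤10, i=5, swap(5,10) ⇒ 7 9 4 6 8 5 16 17 11 15 20 19 10
j=11: 19>10, skip
swap(6,12) ⇒ 7 9 4 6 8 5 10 17 11 15 20 19 16; return 6

7 9 4 6 8 5 10 17 11 15 20 19 16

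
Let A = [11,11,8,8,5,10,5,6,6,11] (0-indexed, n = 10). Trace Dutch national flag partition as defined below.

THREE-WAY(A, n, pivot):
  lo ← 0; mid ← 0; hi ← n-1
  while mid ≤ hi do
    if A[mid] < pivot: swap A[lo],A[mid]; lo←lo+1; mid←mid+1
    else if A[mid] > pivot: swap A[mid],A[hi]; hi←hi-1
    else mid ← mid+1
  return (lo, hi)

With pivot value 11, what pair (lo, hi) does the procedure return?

lo=0 mid=0 hi=9
11=11: mid=1
11=11: mid=2
8<11: swap(0,2), lo=1 mid=3 ⇒ [8,11,11,8,5,10,5,6,6,11]
8<11: swap(1,3), lo=2 mid=4 ⇒ [8,8,11,11,5,10,5,6,6,11]
5<11: swap(2,4), lo=3 mid=5 ⇒ [8,8,5,11,11,10,5,6,6,11]
10<11: swap(3,5), lo=4 mid=6 ⇒ [8,8,5,10,11,11,5,6,6,11]
5<11: swap(4,6), lo=5 mid=7 ⇒ [8,8,5,10,5,11,11,6,6,11]
6<11: swap(5,7), lo=6 mid=8 ⇒ [8,8,5,10,5,6,11,11,6,11]
6<11: swap(6,8), lo=7 mid=9 ⇒ [8,8,5,10,5,6,6,11,11,11]
11=11: mid=10
done. lo=7 hi=9; A=[8,8,5,10,5,6,6,11,11,11]

(7, 9)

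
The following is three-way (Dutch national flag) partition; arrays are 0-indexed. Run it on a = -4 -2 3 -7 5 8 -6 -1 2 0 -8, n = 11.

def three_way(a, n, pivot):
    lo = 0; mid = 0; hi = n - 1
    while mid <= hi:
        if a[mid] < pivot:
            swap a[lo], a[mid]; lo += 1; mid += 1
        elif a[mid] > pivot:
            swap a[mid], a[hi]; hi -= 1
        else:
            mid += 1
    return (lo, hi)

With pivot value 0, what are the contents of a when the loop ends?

lo=0 mid=0 hi=10
-4<0: swap(0,0), lo=1 mid=1 ⇒ -4 -2 3 -7 5 8 -6 -1 2 0 -8
-2<0: swap(1,1), lo=2 mid=2 ⇒ -4 -2 3 -7 5 8 -6 -1 2 0 -8
3>0: swap(2,10), hi=9 ⇒ -4 -2 -8 -7 5 8 -6 -1 2 0 3
-8<0: swap(2,2), lo=3 mid=3 ⇒ -4 -2 -8 -7 5 8 -6 -1 2 0 3
-7<0: swap(3,3), lo=4 mid=4 ⇒ -4 -2 -8 -7 5 8 -6 -1 2 0 3
5>0: swap(4,9), hi=8 ⇒ -4 -2 -8 -7 0 8 -6 -1 2 5 3
0=0: mid=5
8>0: swap(5,8), hi=7 ⇒ -4 -2 -8 -7 0 2 -6 -1 8 5 3
2>0: swap(5,7), hi=6 ⇒ -4 -2 -8 -7 0 -1 -6 2 8 5 3
-1<0: swap(4,5), lo=5 mid=6 ⇒ -4 -2 -8 -7 -1 0 -6 2 8 5 3
-6<0: swap(5,6), lo=6 mid=7 ⇒ -4 -2 -8 -7 -1 -6 0 2 8 5 3
done. lo=6 hi=6; a=-4 -2 -8 -7 -1 -6 0 2 8 5 3

-4 -2 -8 -7 -1 -6 0 2 8 5 3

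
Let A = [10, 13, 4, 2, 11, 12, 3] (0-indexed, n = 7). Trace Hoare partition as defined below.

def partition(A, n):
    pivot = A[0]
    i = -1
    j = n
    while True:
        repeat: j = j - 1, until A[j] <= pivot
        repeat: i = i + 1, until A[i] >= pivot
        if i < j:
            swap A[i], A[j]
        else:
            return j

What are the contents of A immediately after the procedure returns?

pivot = A[0] = 10; i = -1, j = 7
j→6 (A[6]=3≤10), i→0 (A[0]=10≥10); i<j, swap → [3, 13, 4, 2, 11, 12, 10]
j→3 (A[3]=2≤10), i→1 (A[1]=13≥10); i<j, swap → [3, 2, 4, 13, 11, 12, 10]
j→2, i→3; i≥j, return j=2. A = [3, 2, 4, 13, 11, 12, 10]

[3, 2, 4, 13, 11, 12, 10]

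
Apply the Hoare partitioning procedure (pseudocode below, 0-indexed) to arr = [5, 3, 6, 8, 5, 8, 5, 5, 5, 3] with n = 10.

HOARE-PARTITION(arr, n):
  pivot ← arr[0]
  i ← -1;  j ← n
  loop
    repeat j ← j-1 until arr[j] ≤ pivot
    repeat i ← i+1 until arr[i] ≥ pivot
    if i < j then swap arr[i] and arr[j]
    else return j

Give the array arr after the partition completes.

pivot = arr[0] = 5; i = -1, j = 10
j→9 (arr[9]=3≤5), i→0 (arr[0]=5≥5); i<j, swap → [3, 3, 6, 8, 5, 8, 5, 5, 5, 5]
j→8 (arr[8]=5≤5), i→2 (arr[2]=6≥5); i<j, swap → [3, 3, 5, 8, 5, 8, 5, 5, 6, 5]
j→7 (arr[7]=5≤5), i→3 (arr[3]=8≥5); i<j, swap → [3, 3, 5, 5, 5, 8, 5, 8, 6, 5]
j→6 (arr[6]=5≤5), i→4 (arr[4]=5≥5); i<j, swap → [3, 3, 5, 5, 5, 8, 5, 8, 6, 5]
j→4, i→5; i≥j, return j=4. arr = [3, 3, 5, 5, 5, 8, 5, 8, 6, 5]

[3, 3, 5, 5, 5, 8, 5, 8, 6, 5]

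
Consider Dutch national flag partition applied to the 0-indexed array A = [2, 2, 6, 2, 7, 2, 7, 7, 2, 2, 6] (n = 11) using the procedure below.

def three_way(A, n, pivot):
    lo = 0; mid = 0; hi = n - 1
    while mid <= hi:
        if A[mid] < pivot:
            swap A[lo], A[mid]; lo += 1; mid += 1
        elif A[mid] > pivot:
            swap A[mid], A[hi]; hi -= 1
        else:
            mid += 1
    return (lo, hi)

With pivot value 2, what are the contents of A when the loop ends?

[2, 2, 2, 2, 2, 2, 7, 7, 7, 6, 6]

lo=0 mid=0 hi=10
2=2: mid=1
2=2: mid=2
6>2: swap(2,10), hi=9 ⇒ [2, 2, 6, 2, 7, 2, 7, 7, 2, 2, 6]
6>2: swap(2,9), hi=8 ⇒ [2, 2, 2, 2, 7, 2, 7, 7, 2, 6, 6]
2=2: mid=3
2=2: mid=4
7>2: swap(4,8), hi=7 ⇒ [2, 2, 2, 2, 2, 2, 7, 7, 7, 6, 6]
2=2: mid=5
2=2: mid=6
7>2: swap(6,7), hi=6 ⇒ [2, 2, 2, 2, 2, 2, 7, 7, 7, 6, 6]
7>2: swap(6,6), hi=5 ⇒ [2, 2, 2, 2, 2, 2, 7, 7, 7, 6, 6]
done. lo=0 hi=5; A=[2, 2, 2, 2, 2, 2, 7, 7, 7, 6, 6]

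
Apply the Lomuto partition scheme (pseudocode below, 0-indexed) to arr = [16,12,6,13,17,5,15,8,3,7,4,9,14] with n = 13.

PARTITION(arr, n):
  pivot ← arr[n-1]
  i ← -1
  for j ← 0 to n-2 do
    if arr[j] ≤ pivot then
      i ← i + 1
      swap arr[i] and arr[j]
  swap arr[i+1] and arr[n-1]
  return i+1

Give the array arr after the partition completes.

[12,6,13,5,8,3,7,4,9,14,17,16,15]

pivot=14, i=-1
j=0: 16>14, skip
j=1: 12≤14, i=0, swap(0,1) ⇒ [12,16,6,13,17,5,15,8,3,7,4,9,14]
j=2: 6≤14, i=1, swap(1,2) ⇒ [12,6,16,13,17,5,15,8,3,7,4,9,14]
j=3: 13≤14, i=2, swap(2,3) ⇒ [12,6,13,16,17,5,15,8,3,7,4,9,14]
j=4: 17>14, skip
j=5: 5≤14, i=3, swap(3,5) ⇒ [12,6,13,5,17,16,15,8,3,7,4,9,14]
j=6: 15>14, skip
j=7: 8≤14, i=4, swap(4,7) ⇒ [12,6,13,5,8,16,15,17,3,7,4,9,14]
j=8: 3≤14, i=5, swap(5,8) ⇒ [12,6,13,5,8,3,15,17,16,7,4,9,14]
j=9: 7≤14, i=6, swap(6,9) ⇒ [12,6,13,5,8,3,7,17,16,15,4,9,14]
j=10: 4≤14, i=7, swap(7,10) ⇒ [12,6,13,5,8,3,7,4,16,15,17,9,14]
j=11: 9≤14, i=8, swap(8,11) ⇒ [12,6,13,5,8,3,7,4,9,15,17,16,14]
swap(9,12) ⇒ [12,6,13,5,8,3,7,4,9,14,17,16,15]; return 9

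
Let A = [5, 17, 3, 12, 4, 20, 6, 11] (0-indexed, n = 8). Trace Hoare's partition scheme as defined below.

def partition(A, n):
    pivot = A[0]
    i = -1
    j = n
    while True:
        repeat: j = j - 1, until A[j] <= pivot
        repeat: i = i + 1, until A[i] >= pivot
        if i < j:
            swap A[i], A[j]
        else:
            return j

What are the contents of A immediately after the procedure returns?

[4, 3, 17, 12, 5, 20, 6, 11]

pivot=5
j stops at 4 (4), i stops at 0 (5); swap ⇒ [4, 17, 3, 12, 5, 20, 6, 11]
j stops at 2 (3), i stops at 1 (17); swap ⇒ [4, 3, 17, 12, 5, 20, 6, 11]
j stops at 1, i stops at 2; i≥j ⇒ return 1. A=[4, 3, 17, 12, 5, 20, 6, 11]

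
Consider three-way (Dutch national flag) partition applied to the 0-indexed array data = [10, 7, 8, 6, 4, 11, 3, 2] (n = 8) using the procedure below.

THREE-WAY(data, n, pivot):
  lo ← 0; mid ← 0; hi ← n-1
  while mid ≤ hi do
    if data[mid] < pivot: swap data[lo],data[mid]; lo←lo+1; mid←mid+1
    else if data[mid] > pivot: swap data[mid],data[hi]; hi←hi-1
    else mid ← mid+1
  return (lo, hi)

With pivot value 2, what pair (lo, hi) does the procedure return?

lo=0 mid=0 hi=7
10>2: swap(0,7), hi=6 ⇒ [2, 7, 8, 6, 4, 11, 3, 10]
2=2: mid=1
7>2: swap(1,6), hi=5 ⇒ [2, 3, 8, 6, 4, 11, 7, 10]
3>2: swap(1,5), hi=4 ⇒ [2, 11, 8, 6, 4, 3, 7, 10]
11>2: swap(1,4), hi=3 ⇒ [2, 4, 8, 6, 11, 3, 7, 10]
4>2: swap(1,3), hi=2 ⇒ [2, 6, 8, 4, 11, 3, 7, 10]
6>2: swap(1,2), hi=1 ⇒ [2, 8, 6, 4, 11, 3, 7, 10]
8>2: swap(1,1), hi=0 ⇒ [2, 8, 6, 4, 11, 3, 7, 10]
done. lo=0 hi=0; data=[2, 8, 6, 4, 11, 3, 7, 10]

(0, 0)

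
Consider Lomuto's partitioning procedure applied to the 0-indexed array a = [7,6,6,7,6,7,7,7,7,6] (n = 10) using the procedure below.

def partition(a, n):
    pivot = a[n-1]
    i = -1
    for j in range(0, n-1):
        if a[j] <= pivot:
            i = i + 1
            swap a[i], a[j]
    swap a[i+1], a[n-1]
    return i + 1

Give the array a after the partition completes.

pivot=6, i=-1
j=0: 7>6, skip
j=1: 6≤6, i=0, swap(0,1) ⇒ [6,7,6,7,6,7,7,7,7,6]
j=2: 6≤6, i=1, swap(1,2) ⇒ [6,6,7,7,6,7,7,7,7,6]
j=3: 7>6, skip
j=4: 6≤6, i=2, swap(2,4) ⇒ [6,6,6,7,7,7,7,7,7,6]
j=5: 7>6, skip
j=6: 7>6, skip
j=7: 7>6, skip
j=8: 7>6, skip
swap(3,9) ⇒ [6,6,6,6,7,7,7,7,7,7]; return 3

[6,6,6,6,7,7,7,7,7,7]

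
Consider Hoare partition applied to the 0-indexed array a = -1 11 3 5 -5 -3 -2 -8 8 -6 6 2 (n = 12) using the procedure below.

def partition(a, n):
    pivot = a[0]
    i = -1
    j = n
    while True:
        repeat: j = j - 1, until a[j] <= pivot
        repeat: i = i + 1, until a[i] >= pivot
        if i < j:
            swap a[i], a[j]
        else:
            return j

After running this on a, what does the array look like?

pivot = a[0] = -1; i = -1, j = 12
j→9 (a[9]=-6≤-1), i→0 (a[0]=-1≥-1); i<j, swap → -6 11 3 5 -5 -3 -2 -8 8 -1 6 2
j→7 (a[7]=-8≤-1), i→1 (a[1]=11≥-1); i<j, swap → -6 -8 3 5 -5 -3 -2 11 8 -1 6 2
j→6 (a[6]=-2≤-1), i→2 (a[2]=3≥-1); i<j, swap → -6 -8 -2 5 -5 -3 3 11 8 -1 6 2
j→5 (a[5]=-3≤-1), i→3 (a[3]=5≥-1); i<j, swap → -6 -8 -2 -3 -5 5 3 11 8 -1 6 2
j→4, i→5; i≥j, return j=4. a = -6 -8 -2 -3 -5 5 3 11 8 -1 6 2

-6 -8 -2 -3 -5 5 3 11 8 -1 6 2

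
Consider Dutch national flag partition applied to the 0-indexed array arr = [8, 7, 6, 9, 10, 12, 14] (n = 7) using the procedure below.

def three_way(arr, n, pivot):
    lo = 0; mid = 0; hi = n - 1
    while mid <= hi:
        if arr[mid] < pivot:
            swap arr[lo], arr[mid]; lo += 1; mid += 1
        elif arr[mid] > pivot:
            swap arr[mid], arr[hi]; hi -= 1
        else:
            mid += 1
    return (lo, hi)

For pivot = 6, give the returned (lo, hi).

pivot = 6; lo=0, mid=0, hi=6
arr[mid]=8>6: swap arr[0],arr[6]; hi=5 → [14, 7, 6, 9, 10, 12, 8]
arr[mid]=14>6: swap arr[0],arr[5]; hi=4 → [12, 7, 6, 9, 10, 14, 8]
arr[mid]=12>6: swap arr[0],arr[4]; hi=3 → [10, 7, 6, 9, 12, 14, 8]
arr[mid]=10>6: swap arr[0],arr[3]; hi=2 → [9, 7, 6, 10, 12, 14, 8]
arr[mid]=9>6: swap arr[0],arr[2]; hi=1 → [6, 7, 9, 10, 12, 14, 8]
arr[mid]=6=6: mid=1
arr[mid]=7>6: swap arr[1],arr[1]; hi=0 → [6, 7, 9, 10, 12, 14, 8]
end: lo=0, hi=0; arr = [6, 7, 9, 10, 12, 14, 8]

(0, 0)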